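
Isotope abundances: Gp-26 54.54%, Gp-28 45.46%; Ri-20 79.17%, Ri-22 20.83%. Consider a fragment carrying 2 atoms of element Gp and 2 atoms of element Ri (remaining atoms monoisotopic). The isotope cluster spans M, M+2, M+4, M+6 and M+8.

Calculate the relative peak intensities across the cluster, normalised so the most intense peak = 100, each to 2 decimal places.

Element Gp pattern (n=2): 0.29746116 : 0.49587768 : 0.20666116
Element Ri pattern (n=2): 0.62678889 : 0.32982222 : 0.04338889
Convolve the two distributions (both contribute in 2-u steps):
  M: 0.29746116×0.62678889 = 0.186445
  M+2: 0.29746116×0.32982222 + 0.49587768×0.62678889 = 0.408920
  M+4: 0.29746116×0.04338889 + 0.49587768×0.32982222 + 0.20666116×0.62678889 = 0.305991
  M+6: 0.49587768×0.04338889 + 0.20666116×0.32982222 = 0.089677
  M+8: 0.20666116×0.04338889 = 0.008967
Scale to base peak (0.408920) = 100: 45.59 : 100.00 : 74.83 : 21.93 : 2.19

45.59 : 100.00 : 74.83 : 21.93 : 2.19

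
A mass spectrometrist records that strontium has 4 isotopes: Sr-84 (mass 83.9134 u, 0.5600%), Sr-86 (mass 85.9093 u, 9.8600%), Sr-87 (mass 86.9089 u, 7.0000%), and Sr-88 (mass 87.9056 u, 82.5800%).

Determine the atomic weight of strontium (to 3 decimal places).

Average mass = Σ (abundance × isotope mass) = 0.005600 × 83.9134 + 0.098600 × 85.9093 + 0.070000 × 86.9089 + 0.825800 × 87.9056
= 0.46992 + 8.47066 + 6.08362 + 72.59244 = 87.61664 u

87.617 u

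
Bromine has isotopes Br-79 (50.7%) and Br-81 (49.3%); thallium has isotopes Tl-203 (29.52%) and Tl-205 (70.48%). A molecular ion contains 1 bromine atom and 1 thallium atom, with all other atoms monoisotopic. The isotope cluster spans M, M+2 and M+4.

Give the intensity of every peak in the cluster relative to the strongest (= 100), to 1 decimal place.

Bromine pattern (n=1): 0.5070 : 0.4930
Thallium pattern (n=1): 0.2952 : 0.7048
Convolve the two distributions (both contribute in 2-u steps):
  M: 0.5070×0.2952 = 0.149666
  M+2: 0.5070×0.7048 + 0.4930×0.2952 = 0.502867
  M+4: 0.4930×0.7048 = 0.347466
Scale to base peak (0.502867) = 100: 29.8 : 100.0 : 69.1

29.8 : 100.0 : 69.1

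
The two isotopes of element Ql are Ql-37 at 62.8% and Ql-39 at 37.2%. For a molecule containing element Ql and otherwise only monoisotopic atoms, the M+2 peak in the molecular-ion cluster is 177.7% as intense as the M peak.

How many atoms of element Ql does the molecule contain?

3

The M+2/M ratio from n Ql atoms is n · q/p = n · 0.372/0.628.
n = 1.777 × 0.628/0.372 = 3.00 ≈ 3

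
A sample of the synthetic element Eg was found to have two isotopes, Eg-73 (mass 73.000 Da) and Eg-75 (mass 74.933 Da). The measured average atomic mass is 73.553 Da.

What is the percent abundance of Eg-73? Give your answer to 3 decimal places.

71.392%

With x = fraction of Eg-73 (so Eg-75 is 1 − x):
73.000·x + 74.933·(1 − x) = 73.553
(73.000 − 74.933)·x = 73.553 − 74.933
x = -1.380 / -1.933 = 0.71392 → 71.392% Eg-73, 28.608% Eg-75.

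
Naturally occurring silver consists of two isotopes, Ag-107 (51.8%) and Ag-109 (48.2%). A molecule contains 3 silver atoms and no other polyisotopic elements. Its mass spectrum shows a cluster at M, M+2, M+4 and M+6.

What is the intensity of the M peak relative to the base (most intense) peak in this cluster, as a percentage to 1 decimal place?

35.8%

Term probabilities: M 0.1390, M+2 0.3880, M+4 0.3610, M+6 0.1120. Base peak = M+2.
P(M+2) = C(3,1) × 0.518^2 × 0.482^1 = 3 × 0.268324 × 0.4820 = 0.387997 (base)
P(M) = C(3,0) × 0.518^3 × 0.482^0 = 1 × 0.13899183 × 1.0000 = 0.138992
Relative intensity = 0.138992 / 0.387997 × 100 = 35.8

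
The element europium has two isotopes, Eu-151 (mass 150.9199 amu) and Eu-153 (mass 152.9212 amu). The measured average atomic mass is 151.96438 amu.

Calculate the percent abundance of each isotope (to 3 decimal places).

Eu-151: 47.810%, Eu-153: 52.190%

With x = fraction of Eu-151 (so Eu-153 is 1 − x):
150.9199·x + 152.9212·(1 − x) = 151.96438
(150.9199 − 152.9212)·x = 151.96438 − 152.9212
x = -0.95682 / -2.0013 = 0.47810 → 47.810% Eu-151, 52.190% Eu-153.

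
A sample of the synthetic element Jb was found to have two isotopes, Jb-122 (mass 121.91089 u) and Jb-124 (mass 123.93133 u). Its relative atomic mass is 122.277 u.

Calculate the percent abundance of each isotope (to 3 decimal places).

Jb-122: 81.880%, Jb-124: 18.120%

With x = fraction of Jb-122 (so Jb-124 is 1 − x):
121.91089·x + 123.93133·(1 − x) = 122.277
(121.91089 − 123.93133)·x = 122.277 − 123.93133
x = -1.65433 / -2.02044 = 0.81880 → 81.880% Jb-122, 18.120% Jb-124.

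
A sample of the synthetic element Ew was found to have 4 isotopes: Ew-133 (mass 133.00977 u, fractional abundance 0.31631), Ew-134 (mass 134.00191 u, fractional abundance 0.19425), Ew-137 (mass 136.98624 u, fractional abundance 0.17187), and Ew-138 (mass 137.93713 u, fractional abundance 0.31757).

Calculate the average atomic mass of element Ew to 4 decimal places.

135.4507 u

Ar = Σ fᵢ·mᵢ = 0.31631 × 133.00977 + 0.19425 × 134.00191 + 0.17187 × 136.98624 + 0.31757 × 137.93713
= 42.072320 + 26.029871 + 23.543825 + 43.804694 = 135.450710 u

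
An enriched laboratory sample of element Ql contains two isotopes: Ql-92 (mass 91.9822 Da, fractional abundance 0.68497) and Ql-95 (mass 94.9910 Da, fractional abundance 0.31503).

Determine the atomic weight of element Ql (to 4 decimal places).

92.9301 Da

Weight each isotope mass by its fractional abundance: 0.68497 × 91.9822 + 0.31503 × 94.9910
= 63.00505 + 29.92501 = 92.93006 Da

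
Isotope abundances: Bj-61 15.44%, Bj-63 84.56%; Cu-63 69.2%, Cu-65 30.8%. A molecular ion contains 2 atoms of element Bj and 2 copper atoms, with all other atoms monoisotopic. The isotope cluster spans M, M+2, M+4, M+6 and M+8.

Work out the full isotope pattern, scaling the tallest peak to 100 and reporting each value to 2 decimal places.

2.50 : 29.65 : 100.00 : 72.28 : 14.88

Element Bj pattern (n=2): 0.02383936 : 0.26112128 : 0.71503936
Copper pattern (n=2): 0.478864 : 0.426272 : 0.094864
Convolve the two distributions (both contribute in 2-u steps):
  M: 0.02383936×0.478864 = 0.011416
  M+2: 0.02383936×0.426272 + 0.26112128×0.478864 = 0.135204
  M+4: 0.02383936×0.094864 + 0.26112128×0.426272 + 0.71503936×0.478864 = 0.455977
  M+6: 0.26112128×0.094864 + 0.71503936×0.426272 = 0.329572
  M+8: 0.71503936×0.094864 = 0.067831
Scale to base peak (0.455977) = 100: 2.50 : 29.65 : 100.00 : 72.28 : 14.88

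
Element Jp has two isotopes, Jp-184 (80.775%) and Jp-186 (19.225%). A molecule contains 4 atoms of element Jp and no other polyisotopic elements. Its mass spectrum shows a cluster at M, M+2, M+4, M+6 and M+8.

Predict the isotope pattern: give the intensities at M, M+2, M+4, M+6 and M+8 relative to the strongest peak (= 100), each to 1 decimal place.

Expanding (0.80775 + 0.19225)^4:
P(M) = 0.80775^4 = 0.425704
P(M+2) = 4 × 0.80775^3 × 0.19225^1 = 0.405282
P(M+4) = 6 × 0.80775^2 × 0.19225^2 = 0.144690
P(M+6) = 4 × 0.80775^1 × 0.19225^3 = 0.022958
P(M+8) = 0.19225^4 = 0.001366
The M peak is largest (0.425704); scaling to 100 gives 100.0 : 95.2 : 34.0 : 5.4 : 0.3.

100.0 : 95.2 : 34.0 : 5.4 : 0.3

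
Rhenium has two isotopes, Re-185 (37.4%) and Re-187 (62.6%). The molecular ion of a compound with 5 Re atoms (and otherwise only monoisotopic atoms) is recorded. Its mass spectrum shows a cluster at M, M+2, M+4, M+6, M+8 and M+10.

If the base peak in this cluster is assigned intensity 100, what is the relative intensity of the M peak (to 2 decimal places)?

2.13

(0.374 + 0.626)^5 gives M 0.0073, M+2 0.0612, M+4 0.2050, M+6 0.3431, M+8 0.2872, M+10 0.0961; the largest is M+6.
P(M+6) = C(5,3) × 0.374^2 × 0.626^3 = 10 × 0.139876 × 0.24531438 = 0.343136 (base)
P(M) = C(5,0) × 0.374^5 × 0.626^0 = 1 × 0.00731742 × 1.0000 = 0.007317
Relative intensity = 0.007317 / 0.343136 × 100 = 2.13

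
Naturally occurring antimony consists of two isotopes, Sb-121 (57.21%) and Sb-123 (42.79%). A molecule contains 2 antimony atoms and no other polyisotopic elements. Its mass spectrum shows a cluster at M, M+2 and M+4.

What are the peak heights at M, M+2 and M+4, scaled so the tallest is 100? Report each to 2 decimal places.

66.85 : 100.00 : 37.40

The 2 Sb atoms are independent, so intensities follow the terms of (0.5721 + 0.4279)^2.
P(M) = 0.5721^2 = 0.327298
P(M+2) = 2 × 0.5721^1 × 0.4279^1 = 0.489603
P(M+4) = 0.4279^2 = 0.183098
The M+2 peak is largest (0.489603); scaling to 100 gives 66.85 : 100.00 : 37.40.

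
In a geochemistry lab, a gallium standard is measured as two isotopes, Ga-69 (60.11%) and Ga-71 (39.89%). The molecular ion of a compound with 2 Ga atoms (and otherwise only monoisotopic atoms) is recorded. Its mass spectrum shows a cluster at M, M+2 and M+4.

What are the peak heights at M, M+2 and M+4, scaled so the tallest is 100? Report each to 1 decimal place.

Each Ga atom is independently Ga-69 (p = 0.6011) or Ga-71 (q = 0.3989); the cluster is the binomial expansion (p + q)^2.
P(M) = 0.6011^2 = 0.361321
P(M+2) = 2 × 0.6011^1 × 0.3989^1 = 0.479558
P(M+4) = 0.3989^2 = 0.159121
The M+2 peak is largest (0.479558); scaling to 100 gives 75.3 : 100.0 : 33.2.

75.3 : 100.0 : 33.2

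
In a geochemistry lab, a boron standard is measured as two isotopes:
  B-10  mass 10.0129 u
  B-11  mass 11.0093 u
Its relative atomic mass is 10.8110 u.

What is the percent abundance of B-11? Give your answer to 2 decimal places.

80.10%

Writing the weighted mean with unknown fraction x of B-10:
10.0129·x + 11.0093·(1 − x) = 10.8110
(10.0129 − 11.0093)·x = 10.8110 − 11.0093
x = -0.1983 / -0.9964 = 0.19902 → 19.90% B-10, 80.10% B-11.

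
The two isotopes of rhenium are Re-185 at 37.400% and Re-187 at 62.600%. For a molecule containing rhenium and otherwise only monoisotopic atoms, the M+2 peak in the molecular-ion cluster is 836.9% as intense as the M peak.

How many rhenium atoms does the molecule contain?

5

The M+2/M ratio from n Re atoms is n · q/p = n · 0.62600/0.37400.
n = 8.369 × 0.37400/0.62600 = 5.00 ≈ 5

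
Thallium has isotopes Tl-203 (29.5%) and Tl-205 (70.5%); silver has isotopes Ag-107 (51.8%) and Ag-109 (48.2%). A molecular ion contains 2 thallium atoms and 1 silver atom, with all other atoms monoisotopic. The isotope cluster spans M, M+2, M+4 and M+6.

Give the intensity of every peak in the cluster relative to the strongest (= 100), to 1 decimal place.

9.8 : 56.2 : 100.0 : 52.3

Thallium pattern (n=2): 0.087025 : 0.41595 : 0.497025
Silver pattern (n=1): 0.5180 : 0.4820
Convolve the two distributions (both contribute in 2-u steps):
  M: 0.087025×0.5180 = 0.045079
  M+2: 0.087025×0.4820 + 0.41595×0.5180 = 0.257408
  M+4: 0.41595×0.4820 + 0.497025×0.5180 = 0.457947
  M+6: 0.497025×0.4820 = 0.239566
Scale to base peak (0.457947) = 100: 9.8 : 56.2 : 100.0 : 52.3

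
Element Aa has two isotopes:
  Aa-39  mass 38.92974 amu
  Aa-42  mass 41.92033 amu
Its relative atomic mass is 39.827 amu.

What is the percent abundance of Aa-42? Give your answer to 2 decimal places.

With x = fraction of Aa-39 (so Aa-42 is 1 − x):
38.92974·x + 41.92033·(1 − x) = 39.827
(38.92974 − 41.92033)·x = 39.827 − 41.92033
x = -2.09333 / -2.99059 = 0.69997 → 70.00% Aa-39, 30.00% Aa-42.

30.00%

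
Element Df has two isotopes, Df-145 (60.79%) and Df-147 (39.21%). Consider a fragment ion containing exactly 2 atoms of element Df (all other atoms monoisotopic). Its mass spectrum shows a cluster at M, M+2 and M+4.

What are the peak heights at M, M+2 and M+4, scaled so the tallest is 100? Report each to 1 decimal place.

Each Df atom is independently Df-145 (p = 0.6079) or Df-147 (q = 0.3921); the cluster is the binomial expansion (p + q)^2.
P(M) = 0.6079^2 = 0.369542
P(M+2) = 2 × 0.6079^1 × 0.3921^1 = 0.476715
P(M+4) = 0.3921^2 = 0.153742
The M+2 peak is largest (0.476715); scaling to 100 gives 77.5 : 100.0 : 32.3.

77.5 : 100.0 : 32.3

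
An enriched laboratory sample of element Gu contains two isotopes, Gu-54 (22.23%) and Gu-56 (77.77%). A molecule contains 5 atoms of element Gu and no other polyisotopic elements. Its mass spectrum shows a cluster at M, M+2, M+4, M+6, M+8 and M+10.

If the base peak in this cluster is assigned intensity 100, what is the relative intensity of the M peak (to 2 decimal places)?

0.13

(0.2223 + 0.7777)^5 gives M 0.0005, M+2 0.0095, M+4 0.0664, M+6 0.2324, M+8 0.4066, M+10 0.2845; the largest is M+8.
P(M+8) = C(5,4) × 0.2223^1 × 0.7777^4 = 5 × 0.2223 × 0.36580395 = 0.406591 (base)
P(M) = C(5,0) × 0.2223^5 × 0.7777^0 = 1 × 0.00054287 × 1.0000 = 0.000543
Relative intensity = 0.000543 / 0.406591 × 100 = 0.13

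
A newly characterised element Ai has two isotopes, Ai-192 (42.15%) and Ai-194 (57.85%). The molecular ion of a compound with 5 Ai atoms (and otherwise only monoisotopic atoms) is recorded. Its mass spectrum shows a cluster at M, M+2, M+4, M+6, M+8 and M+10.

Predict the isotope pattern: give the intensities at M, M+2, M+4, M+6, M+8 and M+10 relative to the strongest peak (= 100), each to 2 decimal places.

3.87 : 26.54 : 72.86 : 100.00 : 68.62 : 18.84

The 5 Ai atoms are independent, so intensities follow the terms of (0.4215 + 0.5785)^5.
P(M) = 0.4215^5 = 0.013304
P(M+2) = 5 × 0.4215^4 × 0.5785^1 = 0.091299
P(M+4) = 10 × 0.4215^3 × 0.5785^2 = 0.250611
P(M+6) = 10 × 0.4215^2 × 0.5785^3 = 0.343958
P(M+8) = 5 × 0.4215^1 × 0.5785^4 = 0.236038
P(M+10) = 0.5785^5 = 0.064791
The M+6 peak is largest (0.343958); scaling to 100 gives 3.87 : 26.54 : 72.86 : 100.00 : 68.62 : 18.84.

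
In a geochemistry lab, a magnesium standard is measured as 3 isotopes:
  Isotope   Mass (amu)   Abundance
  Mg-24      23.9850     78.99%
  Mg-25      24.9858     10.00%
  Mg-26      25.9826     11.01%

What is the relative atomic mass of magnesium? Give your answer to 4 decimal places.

24.3050 amu

Average mass = Σ (abundance × isotope mass) = 0.7899 × 23.9850 + 0.1000 × 24.9858 + 0.1101 × 25.9826
= 18.94575 + 2.49858 + 2.86068 = 24.30501 amu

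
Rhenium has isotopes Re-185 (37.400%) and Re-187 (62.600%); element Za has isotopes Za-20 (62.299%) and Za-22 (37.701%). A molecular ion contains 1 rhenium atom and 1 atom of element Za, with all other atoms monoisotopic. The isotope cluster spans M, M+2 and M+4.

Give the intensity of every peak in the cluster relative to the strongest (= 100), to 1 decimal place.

43.9 : 100.0 : 44.4

Rhenium pattern (n=1): 0.3740 : 0.6260
Element Za pattern (n=1): 0.62299 : 0.37701
Convolve the two distributions (both contribute in 2-u steps):
  M: 0.3740×0.62299 = 0.232998
  M+2: 0.3740×0.37701 + 0.6260×0.62299 = 0.530993
  M+4: 0.6260×0.37701 = 0.236008
Scale to base peak (0.530993) = 100: 43.9 : 100.0 : 44.4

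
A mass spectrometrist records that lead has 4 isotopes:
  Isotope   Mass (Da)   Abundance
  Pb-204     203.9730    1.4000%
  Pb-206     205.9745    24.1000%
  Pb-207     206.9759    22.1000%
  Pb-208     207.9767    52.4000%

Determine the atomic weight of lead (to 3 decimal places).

Average mass = Σ (abundance × isotope mass) = 0.014000 × 203.9730 + 0.241000 × 205.9745 + 0.221000 × 206.9759 + 0.524000 × 207.9767
= 2.85562 + 49.63985 + 45.74167 + 108.97979 = 207.21693 Da

207.217 Da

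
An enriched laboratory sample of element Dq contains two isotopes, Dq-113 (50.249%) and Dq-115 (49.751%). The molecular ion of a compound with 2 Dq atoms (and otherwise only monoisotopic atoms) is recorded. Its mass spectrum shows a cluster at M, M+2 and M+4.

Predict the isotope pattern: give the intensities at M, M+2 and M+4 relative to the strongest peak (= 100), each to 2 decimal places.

50.50 : 100.00 : 49.50

Expanding (0.50249 + 0.49751)^2:
P(M) = 0.50249^2 = 0.252496
P(M+2) = 2 × 0.50249^1 × 0.49751^1 = 0.499988
P(M+4) = 0.49751^2 = 0.247516
The M+2 peak is largest (0.499988); scaling to 100 gives 50.50 : 100.00 : 49.50.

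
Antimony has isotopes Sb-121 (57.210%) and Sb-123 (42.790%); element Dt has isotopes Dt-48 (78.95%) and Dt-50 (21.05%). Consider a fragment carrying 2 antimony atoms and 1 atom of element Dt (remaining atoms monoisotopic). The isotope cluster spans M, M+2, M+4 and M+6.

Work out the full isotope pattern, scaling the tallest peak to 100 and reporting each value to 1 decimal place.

56.7 : 100.0 : 54.4 : 8.5

Antimony pattern (n=2): 0.32729841 : 0.48960318 : 0.18309841
Element Dt pattern (n=1): 0.7895 : 0.2105
Convolve the two distributions (both contribute in 2-u steps):
  M: 0.32729841×0.7895 = 0.258402
  M+2: 0.32729841×0.2105 + 0.48960318×0.7895 = 0.455438
  M+4: 0.48960318×0.2105 + 0.18309841×0.7895 = 0.247618
  M+6: 0.18309841×0.2105 = 0.038542
Scale to base peak (0.455438) = 100: 56.7 : 100.0 : 54.4 : 8.5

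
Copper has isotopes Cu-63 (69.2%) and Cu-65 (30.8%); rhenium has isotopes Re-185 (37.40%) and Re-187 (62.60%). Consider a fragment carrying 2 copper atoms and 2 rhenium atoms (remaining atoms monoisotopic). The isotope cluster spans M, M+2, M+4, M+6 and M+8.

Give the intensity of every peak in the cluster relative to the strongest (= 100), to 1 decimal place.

16.7 : 70.9 : 100.0 : 52.8 : 9.3

Copper pattern (n=2): 0.478864 : 0.426272 : 0.094864
Rhenium pattern (n=2): 0.139876 : 0.468248 : 0.391876
Convolve the two distributions (both contribute in 2-u steps):
  M: 0.478864×0.139876 = 0.066982
  M+2: 0.478864×0.468248 + 0.426272×0.139876 = 0.283852
  M+4: 0.478864×0.391876 + 0.426272×0.468248 + 0.094864×0.139876 = 0.400526
  M+6: 0.426272×0.391876 + 0.094864×0.468248 = 0.211466
  M+8: 0.094864×0.391876 = 0.037175
Scale to base peak (0.400526) = 100: 16.7 : 70.9 : 100.0 : 52.8 : 9.3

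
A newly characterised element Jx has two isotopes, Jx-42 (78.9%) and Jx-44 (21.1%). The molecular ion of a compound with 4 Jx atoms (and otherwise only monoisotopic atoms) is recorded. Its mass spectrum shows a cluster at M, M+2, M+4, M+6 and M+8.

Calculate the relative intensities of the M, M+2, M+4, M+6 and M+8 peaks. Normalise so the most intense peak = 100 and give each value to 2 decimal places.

Each Jx atom is independently Jx-42 (p = 0.789) or Jx-44 (q = 0.211); the cluster is the binomial expansion (p + q)^4.
P(M) = 0.789^4 = 0.387532
P(M+2) = 4 × 0.789^3 × 0.211^1 = 0.414547
P(M+4) = 6 × 0.789^2 × 0.211^2 = 0.166292
P(M+6) = 4 × 0.789^1 × 0.211^3 = 0.029647
P(M+8) = 0.211^4 = 0.001982
The M+2 peak is largest (0.414547); scaling to 100 gives 93.48 : 100.00 : 40.11 : 7.15 : 0.48.

93.48 : 100.00 : 40.11 : 7.15 : 0.48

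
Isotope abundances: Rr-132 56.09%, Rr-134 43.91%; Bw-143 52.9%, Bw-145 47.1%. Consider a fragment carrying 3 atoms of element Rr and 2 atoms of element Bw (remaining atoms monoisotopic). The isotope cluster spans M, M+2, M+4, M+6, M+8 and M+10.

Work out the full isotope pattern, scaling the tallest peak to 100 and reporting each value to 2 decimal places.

14.68 : 60.61 : 100.00 : 82.42 : 33.93 : 5.58

Element Rr pattern (n=3): 0.17646408 : 0.41443419 : 0.32443938 : 0.08466235
Element Bw pattern (n=2): 0.279841 : 0.498318 : 0.221841
Convolve the two distributions (both contribute in 2-u steps):
  M: 0.17646408×0.279841 = 0.049382
  M+2: 0.17646408×0.498318 + 0.41443419×0.279841 = 0.203911
  M+4: 0.17646408×0.221841 + 0.41443419×0.498318 + 0.32443938×0.279841 = 0.336458
  M+6: 0.41443419×0.221841 + 0.32443938×0.498318 + 0.08466235×0.279841 = 0.277304
  M+8: 0.32443938×0.221841 + 0.08466235×0.498318 = 0.114163
  M+10: 0.08466235×0.221841 = 0.018782
Scale to base peak (0.336458) = 100: 14.68 : 60.61 : 100.00 : 82.42 : 33.93 : 5.58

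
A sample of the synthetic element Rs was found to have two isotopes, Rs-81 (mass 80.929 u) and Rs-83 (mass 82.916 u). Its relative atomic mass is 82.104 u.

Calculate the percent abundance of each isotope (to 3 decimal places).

Rs-81: 40.866%, Rs-83: 59.134%

With x = fraction of Rs-81 (so Rs-83 is 1 − x):
80.929·x + 82.916·(1 − x) = 82.104
(80.929 − 82.916)·x = 82.104 − 82.916
x = -0.812 / -1.987 = 0.40866 → 40.866% Rs-81, 59.134% Rs-83.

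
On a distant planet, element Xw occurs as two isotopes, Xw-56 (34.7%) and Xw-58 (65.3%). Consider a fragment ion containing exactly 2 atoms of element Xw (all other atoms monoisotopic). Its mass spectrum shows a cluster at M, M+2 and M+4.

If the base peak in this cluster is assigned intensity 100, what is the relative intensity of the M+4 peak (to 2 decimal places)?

94.09

Binomial terms of (0.347 + 0.653)^2: M 0.1204, M+2 0.4532, M+4 0.4264 → M+2 is the base peak.
P(M+2) = C(2,1) × 0.347^1 × 0.653^1 = 2 × 0.3470 × 0.6530 = 0.453182 (base)
P(M+4) = C(2,2) × 0.347^0 × 0.653^2 = 1 × 1.0000 × 0.426409 = 0.426409
Relative intensity = 0.426409 / 0.453182 × 100 = 94.09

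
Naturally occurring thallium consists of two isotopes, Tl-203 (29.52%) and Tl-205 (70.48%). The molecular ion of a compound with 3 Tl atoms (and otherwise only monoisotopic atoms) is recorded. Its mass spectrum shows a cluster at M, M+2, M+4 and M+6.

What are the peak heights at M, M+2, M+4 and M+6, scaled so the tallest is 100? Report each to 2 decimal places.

Expanding (0.2952 + 0.7048)^3:
P(M) = 0.2952^3 = 0.025725
P(M+2) = 3 × 0.2952^2 × 0.7048^1 = 0.184255
P(M+4) = 3 × 0.2952^1 × 0.7048^2 = 0.439916
P(M+6) = 0.7048^3 = 0.350104
The M+4 peak is largest (0.439916); scaling to 100 gives 5.85 : 41.88 : 100.00 : 79.58.

5.85 : 41.88 : 100.00 : 79.58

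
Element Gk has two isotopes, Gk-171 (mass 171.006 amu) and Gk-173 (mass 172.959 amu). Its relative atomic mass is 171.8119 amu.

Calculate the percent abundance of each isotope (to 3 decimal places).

With x = fraction of Gk-171 (so Gk-173 is 1 − x):
171.006·x + 172.959·(1 − x) = 171.8119
(171.006 − 172.959)·x = 171.8119 − 172.959
x = -1.1471 / -1.953 = 0.58735 → 58.735% Gk-171, 41.265% Gk-173.

Gk-171: 58.735%, Gk-173: 41.265%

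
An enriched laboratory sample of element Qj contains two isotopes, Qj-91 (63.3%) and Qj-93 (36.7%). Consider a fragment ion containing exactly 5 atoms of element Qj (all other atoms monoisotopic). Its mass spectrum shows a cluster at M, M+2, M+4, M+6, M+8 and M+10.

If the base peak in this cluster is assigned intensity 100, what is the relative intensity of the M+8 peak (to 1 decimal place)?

Binomial terms of (0.633 + 0.367)^5: M 0.1016, M+2 0.2946, M+4 0.3416, M+6 0.1981, M+8 0.0574, M+10 0.0067 → M+4 is the base peak.
P(M+4) = C(5,2) × 0.633^3 × 0.367^2 = 10 × 0.25363614 × 0.134689 = 0.341620 (base)
P(M+8) = C(5,4) × 0.633^1 × 0.367^4 = 5 × 0.6330 × 0.01814113 = 0.057417
Relative intensity = 0.057417 / 0.341620 × 100 = 16.8

16.8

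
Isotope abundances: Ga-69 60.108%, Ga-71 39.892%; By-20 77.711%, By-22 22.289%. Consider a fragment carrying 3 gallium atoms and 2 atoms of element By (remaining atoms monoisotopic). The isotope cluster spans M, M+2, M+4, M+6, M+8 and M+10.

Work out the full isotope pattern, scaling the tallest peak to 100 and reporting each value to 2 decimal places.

Gallium pattern (n=3): 0.2171685 : 0.432386 : 0.2869625 : 0.063483
Element By pattern (n=2): 0.60389995 : 0.3464201 : 0.04967995
Convolve the two distributions (both contribute in 2-u steps):
  M: 0.2171685×0.60389995 = 0.131148
  M+2: 0.2171685×0.3464201 + 0.432386×0.60389995 = 0.336349
  M+4: 0.2171685×0.04967995 + 0.432386×0.3464201 + 0.2869625×0.60389995 = 0.333873
  M+6: 0.432386×0.04967995 + 0.2869625×0.3464201 + 0.063483×0.60389995 = 0.159228
  M+8: 0.2869625×0.04967995 + 0.063483×0.3464201 = 0.036248
  M+10: 0.063483×0.04967995 = 0.003154
Scale to base peak (0.336349) = 100: 38.99 : 100.00 : 99.26 : 47.34 : 10.78 : 0.94

38.99 : 100.00 : 99.26 : 47.34 : 10.78 : 0.94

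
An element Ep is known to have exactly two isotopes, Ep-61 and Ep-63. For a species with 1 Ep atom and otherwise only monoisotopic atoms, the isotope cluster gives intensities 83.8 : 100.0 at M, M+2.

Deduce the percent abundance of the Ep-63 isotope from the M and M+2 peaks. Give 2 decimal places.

54.41%

If p is the fraction of Ep that is Ep-61, then I(M+2)/I(M) = [C(1,1)·p^0·(1−p)] / p^1 = 1·(1−p)/p = 100.0/83.8 = 1.1933
(1−p)/p = 1.1933/1 = 1.1933  ⇒  p = 1/(1 + 1.1933) = 0.4559
Ep-61: 45.59%, Ep-63: 54.41%.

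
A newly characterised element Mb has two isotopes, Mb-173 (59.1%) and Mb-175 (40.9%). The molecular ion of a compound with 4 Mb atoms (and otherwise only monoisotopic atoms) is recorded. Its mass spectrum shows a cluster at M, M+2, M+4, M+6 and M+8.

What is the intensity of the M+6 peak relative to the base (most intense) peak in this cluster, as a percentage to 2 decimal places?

Binomial terms of (0.591 + 0.409)^4: M 0.1220, M+2 0.3377, M+4 0.3506, M+6 0.1617, M+8 0.0280 → M+4 is the base peak.
P(M+4) = C(4,2) × 0.591^2 × 0.409^2 = 6 × 0.349281 × 0.167281 = 0.350568 (base)
P(M+6) = C(4,3) × 0.591^1 × 0.409^3 = 4 × 0.5910 × 0.06841793 = 0.161740
Relative intensity = 0.161740 / 0.350568 × 100 = 46.14

46.14%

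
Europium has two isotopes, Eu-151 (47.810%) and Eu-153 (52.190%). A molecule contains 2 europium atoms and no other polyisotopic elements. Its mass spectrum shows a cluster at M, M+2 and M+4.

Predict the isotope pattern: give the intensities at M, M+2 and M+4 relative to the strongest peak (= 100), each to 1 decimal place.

Each Eu atom is independently Eu-151 (p = 0.47810) or Eu-153 (q = 0.52190); the cluster is the binomial expansion (p + q)^2.
P(M) = 0.47810^2 = 0.228580
P(M+2) = 2 × 0.47810^1 × 0.52190^1 = 0.499041
P(M+4) = 0.52190^2 = 0.272380
The M+2 peak is largest (0.499041); scaling to 100 gives 45.8 : 100.0 : 54.6.

45.8 : 100.0 : 54.6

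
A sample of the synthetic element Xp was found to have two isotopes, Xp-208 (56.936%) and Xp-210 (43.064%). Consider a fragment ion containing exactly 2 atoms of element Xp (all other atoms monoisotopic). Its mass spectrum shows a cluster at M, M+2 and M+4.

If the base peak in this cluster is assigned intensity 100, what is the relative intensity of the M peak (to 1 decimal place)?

Term probabilities: M 0.3242, M+2 0.4904, M+4 0.1855. Base peak = M+2.
P(M+2) = C(2,1) × 0.56936^1 × 0.43064^1 = 2 × 0.56936 × 0.43064 = 0.490378 (base)
P(M) = C(2,0) × 0.56936^2 × 0.43064^0 = 1 × 0.32417081 × 1.0000 = 0.324171
Relative intensity = 0.324171 / 0.490378 × 100 = 66.1

66.1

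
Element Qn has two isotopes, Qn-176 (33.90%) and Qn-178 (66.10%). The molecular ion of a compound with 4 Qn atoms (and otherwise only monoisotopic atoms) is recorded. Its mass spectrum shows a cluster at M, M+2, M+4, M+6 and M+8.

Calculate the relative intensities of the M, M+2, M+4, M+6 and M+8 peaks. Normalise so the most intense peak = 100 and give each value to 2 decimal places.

3.37 : 26.30 : 76.93 : 100.00 : 48.75

Expanding (0.3390 + 0.6610)^4:
P(M) = 0.3390^4 = 0.013207
P(M+2) = 4 × 0.3390^3 × 0.6610^1 = 0.103006
P(M+4) = 6 × 0.3390^2 × 0.6610^2 = 0.301268
P(M+6) = 4 × 0.3390^1 × 0.6610^3 = 0.391619
P(M+8) = 0.6610^4 = 0.190900
The M+6 peak is largest (0.391619); scaling to 100 gives 3.37 : 26.30 : 76.93 : 100.00 : 48.75.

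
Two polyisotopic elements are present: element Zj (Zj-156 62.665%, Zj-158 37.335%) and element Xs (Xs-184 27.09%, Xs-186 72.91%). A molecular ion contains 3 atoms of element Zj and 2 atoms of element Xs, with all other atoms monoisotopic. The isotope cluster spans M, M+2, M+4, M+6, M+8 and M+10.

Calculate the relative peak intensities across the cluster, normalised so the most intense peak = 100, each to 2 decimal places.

Element Zj pattern (n=3): 0.24607933 : 0.43983268 : 0.26204665 : 0.05204134
Element Xs pattern (n=2): 0.07338681 : 0.39502638 : 0.53158681
Convolve the two distributions (both contribute in 2-u steps):
  M: 0.24607933×0.07338681 = 0.018059
  M+2: 0.24607933×0.39502638 + 0.43983268×0.07338681 = 0.129486
  M+4: 0.24607933×0.53158681 + 0.43983268×0.39502638 + 0.26204665×0.07338681 = 0.323789
  M+6: 0.43983268×0.53158681 + 0.26204665×0.39502638 + 0.05204134×0.07338681 = 0.341144
  M+8: 0.26204665×0.53158681 + 0.05204134×0.39502638 = 0.159858
  M+10: 0.05204134×0.53158681 = 0.027664
Scale to base peak (0.341144) = 100: 5.29 : 37.96 : 94.91 : 100.00 : 46.86 : 8.11

5.29 : 37.96 : 94.91 : 100.00 : 46.86 : 8.11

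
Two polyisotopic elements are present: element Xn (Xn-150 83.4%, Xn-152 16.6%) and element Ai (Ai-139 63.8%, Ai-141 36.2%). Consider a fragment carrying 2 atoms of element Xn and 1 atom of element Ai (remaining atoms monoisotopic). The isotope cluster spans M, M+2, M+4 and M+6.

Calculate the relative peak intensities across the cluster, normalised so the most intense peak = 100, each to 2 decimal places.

Element Xn pattern (n=2): 0.695556 : 0.276888 : 0.027556
Element Ai pattern (n=1): 0.6380 : 0.3620
Convolve the two distributions (both contribute in 2-u steps):
  M: 0.695556×0.6380 = 0.443765
  M+2: 0.695556×0.3620 + 0.276888×0.6380 = 0.428446
  M+4: 0.276888×0.3620 + 0.027556×0.6380 = 0.117814
  M+6: 0.027556×0.3620 = 0.009975
Scale to base peak (0.443765) = 100: 100.00 : 96.55 : 26.55 : 2.25

100.00 : 96.55 : 26.55 : 2.25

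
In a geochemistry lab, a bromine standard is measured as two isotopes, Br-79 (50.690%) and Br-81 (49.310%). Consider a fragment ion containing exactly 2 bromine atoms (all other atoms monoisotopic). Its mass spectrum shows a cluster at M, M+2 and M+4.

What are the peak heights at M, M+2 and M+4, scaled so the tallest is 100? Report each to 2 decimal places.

Each Br atom is independently Br-79 (p = 0.50690) or Br-81 (q = 0.49310); the cluster is the binomial expansion (p + q)^2.
P(M) = 0.50690^2 = 0.256948
P(M+2) = 2 × 0.50690^1 × 0.49310^1 = 0.499905
P(M+4) = 0.49310^2 = 0.243148
The M+2 peak is largest (0.499905); scaling to 100 gives 51.40 : 100.00 : 48.64.

51.40 : 100.00 : 48.64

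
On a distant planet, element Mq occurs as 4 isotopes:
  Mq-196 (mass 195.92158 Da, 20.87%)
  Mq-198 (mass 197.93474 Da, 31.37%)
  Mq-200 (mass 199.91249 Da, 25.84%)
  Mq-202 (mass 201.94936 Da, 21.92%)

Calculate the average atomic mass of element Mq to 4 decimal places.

198.9056 Da

Average mass = Σ (abundance × isotope mass) = 0.2087 × 195.92158 + 0.3137 × 197.93474 + 0.2584 × 199.91249 + 0.2192 × 201.94936
= 40.888834 + 62.092128 + 51.657387 + 44.267300 = 198.905649 Da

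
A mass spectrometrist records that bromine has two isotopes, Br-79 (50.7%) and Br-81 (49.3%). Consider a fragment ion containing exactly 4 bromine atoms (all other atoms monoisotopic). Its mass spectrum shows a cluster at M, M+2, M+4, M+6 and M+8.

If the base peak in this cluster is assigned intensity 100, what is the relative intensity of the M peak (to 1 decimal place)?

Term probabilities: M 0.0661, M+2 0.2570, M+4 0.3749, M+6 0.2430, M+8 0.0591. Base peak = M+4.
P(M+4) = C(4,2) × 0.507^2 × 0.493^2 = 6 × 0.257049 × 0.243049 = 0.374853 (base)
P(M) = C(4,0) × 0.507^4 × 0.493^0 = 1 × 0.06607419 × 1.0000 = 0.066074
Relative intensity = 0.066074 / 0.374853 × 100 = 17.6

17.6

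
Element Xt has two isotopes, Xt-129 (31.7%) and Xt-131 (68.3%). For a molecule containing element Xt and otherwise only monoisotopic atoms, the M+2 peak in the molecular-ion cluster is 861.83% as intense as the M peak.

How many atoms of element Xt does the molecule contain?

With n Xt atoms, P(M+2)/P(M) = C(n,1)·p^(n−1)q / p^n = n·q/p = n · 0.683/0.317.
n = 8.6183 × 0.317/0.683 = 4.00 ≈ 4

4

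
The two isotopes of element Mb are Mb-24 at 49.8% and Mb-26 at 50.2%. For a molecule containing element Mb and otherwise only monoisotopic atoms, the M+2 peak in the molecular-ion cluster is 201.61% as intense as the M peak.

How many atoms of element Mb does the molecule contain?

2

The M+2/M ratio from n Mb atoms is n · q/p = n · 0.502/0.498.
n = 2.0161 × 0.498/0.502 = 2.00 ≈ 2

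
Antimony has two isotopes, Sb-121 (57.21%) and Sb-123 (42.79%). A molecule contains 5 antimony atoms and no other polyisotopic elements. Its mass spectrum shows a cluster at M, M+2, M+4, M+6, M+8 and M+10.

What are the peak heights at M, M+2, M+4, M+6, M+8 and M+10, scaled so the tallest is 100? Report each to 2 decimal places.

17.88 : 66.85 : 100.00 : 74.79 : 27.97 : 4.18

The 5 Sb atoms are independent, so intensities follow the terms of (0.5721 + 0.4279)^5.
P(M) = 0.5721^5 = 0.061286
P(M+2) = 5 × 0.5721^4 × 0.4279^1 = 0.229192
P(M+4) = 10 × 0.5721^3 × 0.4279^2 = 0.342847
P(M+6) = 10 × 0.5721^2 × 0.4279^3 = 0.256431
P(M+8) = 5 × 0.5721^1 × 0.4279^4 = 0.095898
P(M+10) = 0.4279^5 = 0.014345
The M+4 peak is largest (0.342847); scaling to 100 gives 17.88 : 66.85 : 100.00 : 74.79 : 27.97 : 4.18.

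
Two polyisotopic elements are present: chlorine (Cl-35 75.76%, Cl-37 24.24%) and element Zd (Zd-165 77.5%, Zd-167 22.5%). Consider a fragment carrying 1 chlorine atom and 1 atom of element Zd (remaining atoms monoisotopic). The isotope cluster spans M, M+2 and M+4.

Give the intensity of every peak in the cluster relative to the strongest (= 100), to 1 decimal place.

100.0 : 61.0 : 9.3

Chlorine pattern (n=1): 0.7576 : 0.2424
Element Zd pattern (n=1): 0.7750 : 0.2250
Convolve the two distributions (both contribute in 2-u steps):
  M: 0.7576×0.7750 = 0.587140
  M+2: 0.7576×0.2250 + 0.2424×0.7750 = 0.358320
  M+4: 0.2424×0.2250 = 0.054540
Scale to base peak (0.587140) = 100: 100.0 : 61.0 : 9.3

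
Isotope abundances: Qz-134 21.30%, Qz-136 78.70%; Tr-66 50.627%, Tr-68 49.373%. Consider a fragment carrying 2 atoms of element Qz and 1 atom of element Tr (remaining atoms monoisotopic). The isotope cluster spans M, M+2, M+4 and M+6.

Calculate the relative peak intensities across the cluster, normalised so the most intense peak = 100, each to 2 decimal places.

Element Qz pattern (n=2): 0.045369 : 0.335262 : 0.619369
Element Tr pattern (n=1): 0.50627 : 0.49373
Convolve the two distributions (both contribute in 2-u steps):
  M: 0.045369×0.50627 = 0.022969
  M+2: 0.045369×0.49373 + 0.335262×0.50627 = 0.192133
  M+4: 0.335262×0.49373 + 0.619369×0.50627 = 0.479097
  M+6: 0.619369×0.49373 = 0.305801
Scale to base peak (0.479097) = 100: 4.79 : 40.10 : 100.00 : 63.83

4.79 : 40.10 : 100.00 : 63.83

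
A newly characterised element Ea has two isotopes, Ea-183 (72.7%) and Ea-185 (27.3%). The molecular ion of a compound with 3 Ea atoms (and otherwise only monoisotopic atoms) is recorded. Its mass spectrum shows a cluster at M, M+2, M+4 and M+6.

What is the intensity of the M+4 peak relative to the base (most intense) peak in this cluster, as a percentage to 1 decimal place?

37.6%

Term probabilities: M 0.3842, M+2 0.4329, M+4 0.1625, M+6 0.0203. Base peak = M+2.
P(M+2) = C(3,1) × 0.727^2 × 0.273^1 = 3 × 0.528529 × 0.2730 = 0.432865 (base)
P(M+4) = C(3,2) × 0.727^1 × 0.273^2 = 3 × 0.7270 × 0.074529 = 0.162548
Relative intensity = 0.162548 / 0.432865 × 100 = 37.6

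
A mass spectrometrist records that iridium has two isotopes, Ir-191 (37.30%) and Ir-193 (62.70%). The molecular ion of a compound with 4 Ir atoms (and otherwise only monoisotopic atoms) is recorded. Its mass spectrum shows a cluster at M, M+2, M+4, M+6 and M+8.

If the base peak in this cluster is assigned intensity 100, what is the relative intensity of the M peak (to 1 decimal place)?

Term probabilities: M 0.0194, M+2 0.1302, M+4 0.3282, M+6 0.3678, M+8 0.1546. Base peak = M+6.
P(M+6) = C(4,3) × 0.3730^1 × 0.6270^3 = 4 × 0.3730 × 0.24649188 = 0.367766 (base)
P(M) = C(4,0) × 0.3730^4 × 0.6270^0 = 1 × 0.01935688 × 1.0000 = 0.019357
Relative intensity = 0.019357 / 0.367766 × 100 = 5.3

5.3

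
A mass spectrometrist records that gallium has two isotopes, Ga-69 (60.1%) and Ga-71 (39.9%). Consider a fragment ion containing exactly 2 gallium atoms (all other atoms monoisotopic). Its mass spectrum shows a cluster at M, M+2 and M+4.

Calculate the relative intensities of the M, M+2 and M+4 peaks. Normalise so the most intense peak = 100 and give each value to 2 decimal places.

75.31 : 100.00 : 33.19

Expanding (0.601 + 0.399)^2:
P(M) = 0.601^2 = 0.361201
P(M+2) = 2 × 0.601^1 × 0.399^1 = 0.479598
P(M+4) = 0.399^2 = 0.159201
The M+2 peak is largest (0.479598); scaling to 100 gives 75.31 : 100.00 : 33.19.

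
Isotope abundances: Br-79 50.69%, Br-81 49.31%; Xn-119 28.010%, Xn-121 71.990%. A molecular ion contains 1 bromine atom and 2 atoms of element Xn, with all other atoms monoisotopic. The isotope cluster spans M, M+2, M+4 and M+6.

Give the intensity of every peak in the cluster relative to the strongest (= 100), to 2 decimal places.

8.62 : 52.67 : 100.00 : 55.37

Bromine pattern (n=1): 0.5069 : 0.4931
Element Xn pattern (n=2): 0.07845601 : 0.40328798 : 0.51825601
Convolve the two distributions (both contribute in 2-u steps):
  M: 0.5069×0.07845601 = 0.039769
  M+2: 0.5069×0.40328798 + 0.4931×0.07845601 = 0.243113
  M+4: 0.5069×0.51825601 + 0.4931×0.40328798 = 0.461565
  M+6: 0.4931×0.51825601 = 0.255552
Scale to base peak (0.461565) = 100: 8.62 : 52.67 : 100.00 : 55.37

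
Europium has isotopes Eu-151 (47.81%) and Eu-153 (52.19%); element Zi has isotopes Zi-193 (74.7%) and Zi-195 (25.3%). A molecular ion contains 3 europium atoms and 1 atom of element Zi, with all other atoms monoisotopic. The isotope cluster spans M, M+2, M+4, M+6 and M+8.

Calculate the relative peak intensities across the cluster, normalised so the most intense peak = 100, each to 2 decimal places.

21.35 : 77.15 : 100.00 : 53.62 : 9.41

Europium pattern (n=3): 0.10928391 : 0.3578871 : 0.39067407 : 0.14215492
Element Zi pattern (n=1): 0.7470 : 0.2530
Convolve the two distributions (both contribute in 2-u steps):
  M: 0.10928391×0.7470 = 0.081635
  M+2: 0.10928391×0.2530 + 0.3578871×0.7470 = 0.294990
  M+4: 0.3578871×0.2530 + 0.39067407×0.7470 = 0.382379
  M+6: 0.39067407×0.2530 + 0.14215492×0.7470 = 0.205030
  M+8: 0.14215492×0.2530 = 0.035965
Scale to base peak (0.382379) = 100: 21.35 : 77.15 : 100.00 : 53.62 : 9.41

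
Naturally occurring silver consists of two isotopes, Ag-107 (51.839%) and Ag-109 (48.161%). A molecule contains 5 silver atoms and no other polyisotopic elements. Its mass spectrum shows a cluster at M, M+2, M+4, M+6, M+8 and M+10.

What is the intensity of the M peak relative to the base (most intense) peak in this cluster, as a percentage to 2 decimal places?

11.59%

Binomial terms of (0.51839 + 0.48161)^5: M 0.0374, M+2 0.1739, M+4 0.3231, M+6 0.3002, M+8 0.1394, M+10 0.0259 → M+4 is the base peak.
P(M+4) = C(5,2) × 0.51839^3 × 0.48161^2 = 10 × 0.13930601 × 0.23194819 = 0.323118 (base)
P(M) = C(5,0) × 0.51839^5 × 0.48161^0 = 1 × 0.03743545 × 1.0000 = 0.037435
Relative intensity = 0.037435 / 0.323118 × 100 = 11.59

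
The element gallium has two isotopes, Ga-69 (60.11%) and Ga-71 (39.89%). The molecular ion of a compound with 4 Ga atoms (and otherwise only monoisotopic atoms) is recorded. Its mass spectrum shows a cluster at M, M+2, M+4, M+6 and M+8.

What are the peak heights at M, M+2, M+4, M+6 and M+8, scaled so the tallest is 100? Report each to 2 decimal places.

37.67 : 100.00 : 99.54 : 44.04 : 7.31

Each Ga atom is independently Ga-69 (p = 0.6011) or Ga-71 (q = 0.3989); the cluster is the binomial expansion (p + q)^4.
P(M) = 0.6011^4 = 0.130553
P(M+2) = 4 × 0.6011^3 × 0.3989^1 = 0.346549
P(M+4) = 6 × 0.6011^2 × 0.3989^2 = 0.344963
P(M+6) = 4 × 0.6011^1 × 0.3989^3 = 0.152616
P(M+8) = 0.3989^4 = 0.025320
The M+2 peak is largest (0.346549); scaling to 100 gives 37.67 : 100.00 : 99.54 : 44.04 : 7.31.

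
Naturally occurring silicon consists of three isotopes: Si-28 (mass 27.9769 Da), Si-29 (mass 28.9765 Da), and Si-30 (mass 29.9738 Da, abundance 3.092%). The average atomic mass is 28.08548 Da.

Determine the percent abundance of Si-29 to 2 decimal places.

4.69%

The remaining 96.908% is split between Si-28 (fraction x) and Si-29 (fraction 0.96908 − x).
Substituting: 27.9769x + 28.9765(0.96908 − x) = 27.158690104
(27.9769 − 28.9765)x = -0.921856516  ⇒  x = 0.92223, y = 0.04685
Si-28: 92.22%, Si-29: 4.69%.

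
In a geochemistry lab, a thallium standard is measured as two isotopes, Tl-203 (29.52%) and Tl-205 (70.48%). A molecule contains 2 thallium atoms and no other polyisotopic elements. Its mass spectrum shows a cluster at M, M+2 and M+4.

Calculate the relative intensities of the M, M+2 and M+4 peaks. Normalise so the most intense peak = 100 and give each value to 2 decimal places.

17.54 : 83.77 : 100.00

The 2 Tl atoms are independent, so intensities follow the terms of (0.2952 + 0.7048)^2.
P(M) = 0.2952^2 = 0.087143
P(M+2) = 2 × 0.2952^1 × 0.7048^1 = 0.416114
P(M+4) = 0.7048^2 = 0.496743
The M+4 peak is largest (0.496743); scaling to 100 gives 17.54 : 83.77 : 100.00.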